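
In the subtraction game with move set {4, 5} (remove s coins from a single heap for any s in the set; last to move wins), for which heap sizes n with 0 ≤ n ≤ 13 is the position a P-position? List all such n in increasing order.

0, 1, 2, 3, 9, 10, 11, 12

Grundy values for subtraction set {4, 5}:
g(0) = mex{} = 0
g(1) = mex{} = 0
g(2) = mex{} = 0
g(3) = mex{} = 0
g(4) = mex{0} = 1
g(5) = mex{0} = 1
g(6) = mex{0} = 1
g(7) = mex{0} = 1
g(8) = mex{0,1} = 2
g(9) = mex{1} = 0
g(10) = mex{1} = 0
g(11) = mex{1} = 0
g(12) = mex{1,2} = 0
g(13) = mex{0,2} = 1
The P-positions (g = 0) in 0..13 are 0, 1, 2, 3, 9, 10, 11, 12.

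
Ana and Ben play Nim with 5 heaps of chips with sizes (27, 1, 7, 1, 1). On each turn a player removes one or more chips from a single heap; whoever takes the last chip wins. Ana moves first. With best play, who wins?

Ana wins

Nim-sum: 27 ⊕ 1 ⊕ 7 ⊕ 1 ⊕ 1 = 29.
The nim-sum is 29 ≠ 0, so this is an N-position: the player to move can win; Ana has a winning move.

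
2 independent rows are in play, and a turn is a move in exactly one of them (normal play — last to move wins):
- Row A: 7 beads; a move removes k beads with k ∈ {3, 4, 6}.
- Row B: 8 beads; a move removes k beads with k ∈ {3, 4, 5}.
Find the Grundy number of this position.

2

Build the Grundy sequence for row A with g(k) = mex{g(k−s) : s ∈ {3, 4, 6}, s ≤ k}:
k:     0  1  2  3  4  5  6  7
g(k):  0  0  0  1  1  1  2  2
So g(7) = 2.
Grundy values for row B (subtraction set {3, 4, 5}):
k:     0  1  2  3  4  5  6  7  8
g(k):  0  0  0  1  1  1  2  2  0
So g(8) = 0.
By the Sprague-Grundy theorem, the Grundy value of a sum of independent games is the XOR of the component values.
Combined value = 2 ⊕ 0 = 2.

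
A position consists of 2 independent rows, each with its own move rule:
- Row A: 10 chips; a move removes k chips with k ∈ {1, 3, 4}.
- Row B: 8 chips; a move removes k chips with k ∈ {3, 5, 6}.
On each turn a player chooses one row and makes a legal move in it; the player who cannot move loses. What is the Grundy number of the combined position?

3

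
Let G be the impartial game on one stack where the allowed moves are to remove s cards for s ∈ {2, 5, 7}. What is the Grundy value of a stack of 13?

Grundy values for subtraction set {2, 5, 7}:
k:     0  1  2  3  4  5  6  7  8  9 10 11 12 13
g(k):  0  0  1  1  0  2  1  3  2  2  0  3  1  0
So g(13) = 0.

0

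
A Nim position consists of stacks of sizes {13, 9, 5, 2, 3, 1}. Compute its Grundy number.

In binary:
  1101  (13)
  1001  (9)
  0101  (5)
  0010  (2)
  0011  (3)
  0001  (1)
  ----
  0001  (1)

1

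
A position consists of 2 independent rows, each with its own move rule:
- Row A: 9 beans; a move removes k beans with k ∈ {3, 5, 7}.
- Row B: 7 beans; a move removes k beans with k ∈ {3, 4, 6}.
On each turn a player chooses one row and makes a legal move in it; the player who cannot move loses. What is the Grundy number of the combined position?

Build the Grundy sequence for row A with g(k) = mex{g(k−s) : s ∈ {3, 5, 7}, s ≤ k}:
g(0) = mex{} = 0
g(1) = mex{} = 0
g(2) = mex{} = 0
g(3) = mex{0} = 1
g(4) = mex{0} = 1
g(5) = mex{0} = 1
g(6) = mex{0,1} = 2
g(7) = mex{0,1} = 2
g(8) = mex{0,1} = 2
g(9) = mex{0,1,2} = 3
So g(9) = 3.
Build the Grundy sequence for row B with g(k) = mex{g(k−s) : s ∈ {3, 4, 6}, s ≤ k}:
g(0) = mex{} = 0
g(1) = mex{} = 0
g(2) = mex{} = 0
g(3) = mex{0} = 1
g(4) = mex{0} = 1
g(5) = mex{0} = 1
g(6) = mex{0,1} = 2
g(7) = mex{0,1} = 2
So g(7) = 2.
The value of a disjunctive sum is the nim-sum of the parts.
Combined value = 3 ⊕ 2 = 1.

1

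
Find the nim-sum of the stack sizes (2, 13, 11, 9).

Write each in binary and XOR column by column:
  0010  (2)
  1101  (13)
  1011  (11)
  1001  (9)
  ----
  1101  (13)

13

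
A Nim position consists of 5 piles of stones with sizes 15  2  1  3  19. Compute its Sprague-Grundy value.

Compute the nim-sum pairwise:
15 XOR 2 = 13
13 XOR 1 = 12
12 XOR 3 = 15
15 XOR 19 = 28

28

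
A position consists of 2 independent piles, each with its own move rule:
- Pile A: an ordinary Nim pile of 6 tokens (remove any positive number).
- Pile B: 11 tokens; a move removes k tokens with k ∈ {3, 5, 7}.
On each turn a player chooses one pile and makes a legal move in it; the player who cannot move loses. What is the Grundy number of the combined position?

Pile A is a plain Nim pile of size 6, so its Grundy value is 6.
Build the Grundy sequence for pile B with g(k) = mex{g(k−s) : s ∈ {3, 5, 7}, s ≤ k}:
g(0) = mex{} = 0
g(1) = mex{} = 0
g(2) = mex{} = 0
g(3) = mex{0} = 1
g(4) = mex{0} = 1
g(5) = mex{0} = 1
g(6) = mex{0,1} = 2
g(7) = mex{0,1} = 2
g(8) = mex{0,1} = 2
g(9) = mex{0,1,2} = 3
g(10) = mex{1,2} = 0
g(11) = mex{1,2} = 0
So g(11) = 0.
By the Sprague-Grundy theorem, the Grundy value of a sum of independent games is the XOR of the component values.
Combined value = 6 ⊕ 0 = 6.

6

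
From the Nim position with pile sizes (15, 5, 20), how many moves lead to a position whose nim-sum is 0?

1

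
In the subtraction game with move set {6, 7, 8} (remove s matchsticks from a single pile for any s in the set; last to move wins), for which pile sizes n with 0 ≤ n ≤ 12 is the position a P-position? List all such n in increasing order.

Grundy values for subtraction set {6, 7, 8}:
k:     0  1  2  3  4  5  6  7  8  9 10 11 12
g(k):  0  0  0  0  0  0  1  1  1  1  1  1  2
The P-positions (g = 0) in 0..12 are 0, 1, 2, 3, 4, 5.

0, 1, 2, 3, 4, 5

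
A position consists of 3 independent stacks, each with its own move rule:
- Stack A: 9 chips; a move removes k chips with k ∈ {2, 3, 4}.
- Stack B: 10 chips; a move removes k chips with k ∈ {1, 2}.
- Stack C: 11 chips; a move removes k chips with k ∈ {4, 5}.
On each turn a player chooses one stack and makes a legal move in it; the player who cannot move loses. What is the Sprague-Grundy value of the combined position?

0

Build the Grundy sequence for stack A with g(k) = mex{g(k−s) : s ∈ {2, 3, 4}, s ≤ k}:
g(0) = mex{} = 0
g(1) = mex{} = 0
g(2) = mex{0} = 1
g(3) = mex{0} = 1
g(4) = mex{0,1} = 2
g(5) = mex{0,1} = 2
g(6) = mex{1,2} = 0
g(7) = mex{1,2} = 0
g(8) = mex{0,2} = 1
g(9) = mex{0,2} = 1
So g(9) = 1.
Grundy values for stack B (subtraction set {1, 2}):
g(0) = mex{} = 0
g(1) = mex{0} = 1
g(2) = mex{0,1} = 2
g(3) = mex{1,2} = 0
g(4) = mex{0,2} = 1
g(5) = mex{0,1} = 2
g(6) = mex{1,2} = 0
g(7) = mex{0,2} = 1
g(8) = mex{0,1} = 2
g(9) = mex{1,2} = 0
g(10) = mex{0,2} = 1
So g(10) = 1.
Grundy values for stack C (subtraction set {4, 5}):
k:     0  1  2  3  4  5  6  7  8  9 10 11
g(k):  0  0  0  0  1  1  1  1  2  0  0  0
So g(11) = 0.
The value of a disjunctive sum is the nim-sum of the parts.
Combined value = 1 ⊕ 1 ⊕ 0 = 0.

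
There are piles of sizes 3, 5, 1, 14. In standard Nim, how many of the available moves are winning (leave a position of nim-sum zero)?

Write each in binary and XOR column by column:
  0011  (3)
  0101  (5)
  0001  (1)
  1110  (14)
  ----
  1001  (9)
The overall nim-sum is X = 9. A pile of size p has a winning move iff p XOR X < p (reduce it to p XOR X).
  3: 3 XOR 9 = 10 ≥ 3 — no move.
  5: 5 XOR 9 = 12 ≥ 5 — no move.
  1: 1 XOR 9 = 8 ≥ 1 — no move.
  14: 14 XOR 9 = 7 < 14 — winning move (to 7).
That gives 1 winning move.

1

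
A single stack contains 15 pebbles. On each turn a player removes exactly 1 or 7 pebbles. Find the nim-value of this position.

1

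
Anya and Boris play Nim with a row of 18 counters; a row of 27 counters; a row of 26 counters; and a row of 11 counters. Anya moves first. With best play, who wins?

Nim-sum: 18 XOR 27 XOR 26 XOR 11 = 24.
The nim-sum is 24 ≠ 0, so this is an N-position: the player to move can win; Anya has a winning move.

Anya wins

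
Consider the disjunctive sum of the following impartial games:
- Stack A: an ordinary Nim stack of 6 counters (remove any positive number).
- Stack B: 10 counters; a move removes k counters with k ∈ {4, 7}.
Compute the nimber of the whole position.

4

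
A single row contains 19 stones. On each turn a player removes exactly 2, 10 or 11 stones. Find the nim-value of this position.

Grundy values for subtraction set {2, 10, 11}:
k:     0  1  2  3  4  5  6  7  8  9 10 11 12 13 14 15 16 17 18 19
g(k):  0  0  1  1  0  0  1  1  0  0  1  1  2  0  3  1  2  0  3  1
So g(19) = 1.

1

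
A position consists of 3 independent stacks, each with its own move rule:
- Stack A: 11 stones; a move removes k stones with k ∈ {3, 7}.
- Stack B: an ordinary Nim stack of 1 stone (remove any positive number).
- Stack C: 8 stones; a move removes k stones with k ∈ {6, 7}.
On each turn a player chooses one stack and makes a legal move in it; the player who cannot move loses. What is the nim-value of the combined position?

Grundy values for stack A (subtraction set {3, 7}):
k:     0  1  2  3  4  5  6  7  8  9 10 11
g(k):  0  0  0  1  1  1  0  2  2  1  0  0
So g(11) = 0.
Stack B is a plain Nim stack of size 1, so its Grundy value is 1.
Grundy values for stack C (subtraction set {6, 7}):
k:     0  1  2  3  4  5  6  7  8
g(k):  0  0  0  0  0  0  1  1  1
So g(8) = 1.
The value of a disjunctive sum is the nim-sum of the parts.
Combined value = 0 ⊕ 1 ⊕ 1 = 0.

0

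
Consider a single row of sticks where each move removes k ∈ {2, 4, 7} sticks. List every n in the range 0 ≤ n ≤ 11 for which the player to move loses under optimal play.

Grundy values for subtraction set {2, 4, 7}:
g(0) = mex{} = 0
g(1) = mex{} = 0
g(2) = mex{0} = 1
g(3) = mex{0} = 1
g(4) = mex{0,1} = 2
g(5) = mex{0,1} = 2
g(6) = mex{1,2} = 0
g(7) = mex{0,1,2} = 3
g(8) = mex{0,2} = 1
g(9) = mex{1,2,3} = 0
g(10) = mex{0,1} = 2
g(11) = mex{0,2,3} = 1
The P-positions (g = 0) in 0..11 are 0, 1, 6, 9.

0, 1, 6, 9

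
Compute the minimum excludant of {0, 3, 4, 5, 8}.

0 is in the set but 1 is not, so the mex is 1.

1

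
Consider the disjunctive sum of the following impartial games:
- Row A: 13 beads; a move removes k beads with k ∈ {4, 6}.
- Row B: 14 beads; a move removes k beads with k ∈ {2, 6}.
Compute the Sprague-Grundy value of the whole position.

For row A, compute g(0), g(1), … with moves {4, 6}:
k:     0  1  2  3  4  5  6  7  8  9 10 11 12 13
g(k):  0  0  0  0  1  1  1  1  2  2  0  0  0  0
So g(13) = 0.
Grundy values for row B (subtraction set {2, 6}):
g(0) = mex{} = 0
g(1) = mex{} = 0
g(2) = mex{0} = 1
g(3) = mex{0} = 1
g(4) = mex{1} = 0
g(5) = mex{1} = 0
g(6) = mex{0} = 1
g(7) = mex{0} = 1
g(8) = mex{1} = 0
g(9) = mex{1} = 0
g(10) = mex{0} = 1
g(11) = mex{0} = 1
g(12) = mex{1} = 0
g(13) = mex{1} = 0
g(14) = mex{0} = 1
So g(14) = 1.
The value of a disjunctive sum is the nim-sum of the parts.
Combined value = 0 XOR 1 = 1.

1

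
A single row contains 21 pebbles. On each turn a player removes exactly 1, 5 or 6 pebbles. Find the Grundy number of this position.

Grundy values for subtraction set {1, 5, 6}:
k:     0  1  2  3  4  5  6  7  8  9 10 11 12 13 14 15 16 17 18 19 20 21
g(k):  0  1  0  1  0  1  2  3  2  3  2  0  1  0  1  0  1  2  3  2  3  2
So g(21) = 2.

2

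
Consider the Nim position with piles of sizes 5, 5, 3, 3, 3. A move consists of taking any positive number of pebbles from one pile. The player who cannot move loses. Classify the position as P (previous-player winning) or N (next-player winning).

N-position

Nim-sum: 5 XOR 5 XOR 3 XOR 3 XOR 3 = 3.
The nim-sum is 3 ≠ 0, so this is an N-position: the player to move can win.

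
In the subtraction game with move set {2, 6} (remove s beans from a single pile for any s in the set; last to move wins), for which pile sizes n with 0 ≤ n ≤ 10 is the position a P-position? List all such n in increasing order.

0, 1, 4, 5, 8, 9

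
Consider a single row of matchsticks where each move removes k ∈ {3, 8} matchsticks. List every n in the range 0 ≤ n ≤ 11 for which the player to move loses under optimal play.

Grundy values for subtraction set {3, 8}:
k:     0  1  2  3  4  5  6  7  8  9 10 11
g(k):  0  0  0  1  1  1  0  0  2  1  1  0
The P-positions (g = 0) in 0..11 are 0, 1, 2, 6, 7, 11.

0, 1, 2, 6, 7, 11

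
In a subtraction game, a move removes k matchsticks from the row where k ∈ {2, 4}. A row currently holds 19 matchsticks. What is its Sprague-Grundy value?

0

Build the Grundy sequence with g(k) = mex{g(k−s) : s ∈ {2, 4}, s ≤ k}:
k:     0  1  2  3  4  5  6  7  8  9 10 11 12 13 14 15 16 17 18 19
g(k):  0  0  1  1  2  2  0  0  1  1  2  2  0  0  1  1  2  2  0  0
So g(19) = 0.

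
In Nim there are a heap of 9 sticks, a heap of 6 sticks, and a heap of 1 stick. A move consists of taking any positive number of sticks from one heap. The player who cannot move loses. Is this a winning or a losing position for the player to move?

Winning position

Write each in binary and XOR column by column:
  1001  (9)
  0110  (6)
  0001  (1)
  ----
  1110  (14)
The nim-sum is 14 ≠ 0, so this is an N-position: the player to move can win.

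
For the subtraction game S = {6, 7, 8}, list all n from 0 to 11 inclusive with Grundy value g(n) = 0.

0, 1, 2, 3, 4, 5

Compute g(0), g(1), … for moves {6, 7, 8}:
g(0) = mex{} = 0
g(1) = mex{} = 0
g(2) = mex{} = 0
g(3) = mex{} = 0
g(4) = mex{} = 0
g(5) = mex{} = 0
g(6) = mex{0} = 1
g(7) = mex{0} = 1
g(8) = mex{0} = 1
g(9) = mex{0} = 1
g(10) = mex{0} = 1
g(11) = mex{0} = 1
The P-positions (g = 0) in 0..11 are 0, 1, 2, 3, 4, 5.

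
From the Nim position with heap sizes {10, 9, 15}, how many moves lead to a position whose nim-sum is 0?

3

Bitwise XOR of the heap sizes:
  1010  (10)
  1001  (9)
  1111  (15)
  ----
  1100  (12)
The overall nim-sum is X = 12. A heap of size p has a winning move iff p XOR X < p (reduce it to p XOR X).
  10: 10 XOR 12 = 6 < 10 — winning move (to 6).
  9: 9 XOR 12 = 5 < 9 — winning move (to 5).
  15: 15 XOR 12 = 3 < 15 — winning move (to 3).
That gives 3 winning moves.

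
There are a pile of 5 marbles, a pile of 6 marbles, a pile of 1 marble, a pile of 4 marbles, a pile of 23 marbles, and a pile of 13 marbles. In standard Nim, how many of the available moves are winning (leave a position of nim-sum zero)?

1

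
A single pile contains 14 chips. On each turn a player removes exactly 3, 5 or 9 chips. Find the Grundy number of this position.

Compute g(0), g(1), … for moves {3, 5, 9}:
k:     0  1  2  3  4  5  6  7  8  9 10 11 12 13 14
g(k):  0  0  0  1  1  1  2  2  0  3  3  1  0  2  0
So g(14) = 0.

0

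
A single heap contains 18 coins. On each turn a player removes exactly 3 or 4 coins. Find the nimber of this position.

Grundy values for subtraction set {3, 4}:
k:     0  1  2  3  4  5  6  7  8  9 10 11 12 13 14 15 16 17 18
g(k):  0  0  0  1  1  1  2  0  0  0  1  1  1  2  0  0  0  1  1
So g(18) = 1.

1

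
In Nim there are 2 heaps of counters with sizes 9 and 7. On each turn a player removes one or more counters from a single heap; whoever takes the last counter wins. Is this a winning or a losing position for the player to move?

Bitwise XOR of the heap sizes:
  1001  (9)
  0111  (7)
  ----
  1110  (14)
The nim-sum is 14 ≠ 0, so this is an N-position: the player to move can win.

Winning position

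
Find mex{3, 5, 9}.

0

0 is not in the set, so the mex is 0.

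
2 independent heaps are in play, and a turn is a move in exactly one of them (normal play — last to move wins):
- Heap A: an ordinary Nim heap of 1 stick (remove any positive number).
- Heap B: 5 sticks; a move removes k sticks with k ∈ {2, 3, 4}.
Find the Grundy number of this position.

Heap A is a plain Nim heap of size 1, so its Grundy value is 1.
Grundy values for heap B (subtraction set {2, 3, 4}):
k:     0  1  2  3  4  5
g(k):  0  0  1  1  2  2
So g(5) = 2.
By the Sprague-Grundy theorem, the Grundy value of a sum of independent games is the XOR of the component values.
Combined value = 1 XOR 2 = 3.

3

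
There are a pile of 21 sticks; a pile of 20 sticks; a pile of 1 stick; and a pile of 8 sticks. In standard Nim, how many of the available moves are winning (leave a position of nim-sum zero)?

1

Nim-sum: 21 XOR 20 XOR 1 XOR 8 = 8.
The overall nim-sum is X = 8. A pile of size p has a winning move iff p XOR X < p (reduce it to p XOR X).
  21: 21 XOR 8 = 29 ≥ 21 — no move.
  20: 20 XOR 8 = 28 ≥ 20 — no move.
  1: 1 XOR 8 = 9 ≥ 1 — no move.
  8: 8 XOR 8 = 0 < 8 — winning move (to 0).
That gives 1 winning move.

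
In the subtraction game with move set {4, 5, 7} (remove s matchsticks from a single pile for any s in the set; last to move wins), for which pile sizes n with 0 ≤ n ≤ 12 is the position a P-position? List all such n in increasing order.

Grundy values for subtraction set {4, 5, 7}:
g(0) = mex{} = 0
g(1) = mex{} = 0
g(2) = mex{} = 0
g(3) = mex{} = 0
g(4) = mex{0} = 1
g(5) = mex{0} = 1
g(6) = mex{0} = 1
g(7) = mex{0} = 1
g(8) = mex{0,1} = 2
g(9) = mex{0,1} = 2
g(10) = mex{0,1} = 2
g(11) = mex{1} = 0
g(12) = mex{1,2} = 0
The P-positions (g = 0) in 0..12 are 0, 1, 2, 3, 11, 12.

0, 1, 2, 3, 11, 12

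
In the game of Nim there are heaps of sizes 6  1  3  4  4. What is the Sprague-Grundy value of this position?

Nim-sum: 6 ⊕ 1 ⊕ 3 ⊕ 4 ⊕ 4 = 4.

4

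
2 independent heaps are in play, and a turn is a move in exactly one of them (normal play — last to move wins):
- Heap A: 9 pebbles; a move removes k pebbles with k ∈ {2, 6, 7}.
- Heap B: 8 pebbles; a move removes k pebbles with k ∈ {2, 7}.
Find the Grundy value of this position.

Build the Grundy sequence for heap A with g(k) = mex{g(k−s) : s ∈ {2, 6, 7}, s ≤ k}:
k:     0  1  2  3  4  5  6  7  8  9
g(k):  0  0  1  1  0  0  1  1  2  0
So g(9) = 0.
Build the Grundy sequence for heap B with g(k) = mex{g(k−s) : s ∈ {2, 7}, s ≤ k}:
k:     0  1  2  3  4  5  6  7  8
g(k):  0  0  1  1  0  0  1  1  2
So g(8) = 2.
The value of a disjunctive sum is the nim-sum of the parts.
Combined value = 0 ⊕ 2 = 2.

2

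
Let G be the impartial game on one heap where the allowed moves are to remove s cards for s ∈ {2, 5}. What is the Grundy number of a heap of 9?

Build the Grundy sequence with g(k) = mex{g(k−s) : s ∈ {2, 5}, s ≤ k}:
g(0) = mex{} = 0
g(1) = mex{} = 0
g(2) = mex{0} = 1
g(3) = mex{0} = 1
g(4) = mex{1} = 0
g(5) = mex{0,1} = 2
g(6) = mex{0} = 1
g(7) = mex{1,2} = 0
g(8) = mex{1} = 0
g(9) = mex{0} = 1
So g(9) = 1.

1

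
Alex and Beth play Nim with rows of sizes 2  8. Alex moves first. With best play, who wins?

Alex wins

In binary:
  0010  (2)
  1000  (8)
  ----
  1010  (10)
The nim-sum is 10 ≠ 0, so this is an N-position: the player to move can win; Alex has a winning move.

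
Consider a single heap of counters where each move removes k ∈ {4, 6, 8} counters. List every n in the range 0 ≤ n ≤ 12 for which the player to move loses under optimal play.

0, 1, 2, 3, 12

Compute g(0), g(1), … for moves {4, 6, 8}:
g(0) = mex{} = 0
g(1) = mex{} = 0
g(2) = mex{} = 0
g(3) = mex{} = 0
g(4) = mex{0} = 1
g(5) = mex{0} = 1
g(6) = mex{0} = 1
g(7) = mex{0} = 1
g(8) = mex{0,1} = 2
g(9) = mex{0,1} = 2
g(10) = mex{0,1} = 2
g(11) = mex{0,1} = 2
g(12) = mex{1,2} = 0
The P-positions (g = 0) in 0..12 are 0, 1, 2, 3, 12.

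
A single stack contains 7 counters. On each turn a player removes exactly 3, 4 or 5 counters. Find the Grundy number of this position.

2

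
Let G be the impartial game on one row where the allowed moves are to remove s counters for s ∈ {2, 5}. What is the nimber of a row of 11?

Grundy values for subtraction set {2, 5}:
k:     0  1  2  3  4  5  6  7  8  9 10 11
g(k):  0  0  1  1  0  2  1  0  0  1  1  0
So g(11) = 0.

0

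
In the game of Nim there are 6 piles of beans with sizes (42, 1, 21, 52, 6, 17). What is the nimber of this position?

29

Compute the nim-sum pairwise:
42 ⊕ 1 = 43
43 ⊕ 21 = 62
62 ⊕ 52 = 10
10 ⊕ 6 = 12
12 ⊕ 17 = 29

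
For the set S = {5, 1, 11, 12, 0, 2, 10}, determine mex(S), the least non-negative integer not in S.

3

The values 0, 1, 2 are all present; 3 is the first non-negative integer missing from the set.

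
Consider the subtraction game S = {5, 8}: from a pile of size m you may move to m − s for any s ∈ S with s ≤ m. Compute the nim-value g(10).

2

Grundy values for subtraction set {5, 8}:
k:     0  1  2  3  4  5  6  7  8  9 10
g(k):  0  0  0  0  0  1  1  1  1  1  2
So g(10) = 2.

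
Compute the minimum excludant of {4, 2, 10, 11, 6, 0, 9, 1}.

The values 0, 1, 2 are all present; 3 is the first non-negative integer missing from the set.

3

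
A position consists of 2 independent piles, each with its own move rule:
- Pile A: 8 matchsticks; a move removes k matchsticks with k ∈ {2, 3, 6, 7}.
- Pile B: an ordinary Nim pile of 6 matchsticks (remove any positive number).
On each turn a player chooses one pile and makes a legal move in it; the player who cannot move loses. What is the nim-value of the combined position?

4

Build the Grundy sequence for pile A with g(k) = mex{g(k−s) : s ∈ {2, 3, 6, 7}, s ≤ k}:
k:     0  1  2  3  4  5  6  7  8
g(k):  0  0  1  1  2  0  3  1  2
So g(8) = 2.
Pile B is a plain Nim pile of size 6, so its Grundy value is 6.
By the Sprague-Grundy theorem, the Grundy value of a sum of independent games is the XOR of the component values.
Combined value = 2 XOR 6 = 4.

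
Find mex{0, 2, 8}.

1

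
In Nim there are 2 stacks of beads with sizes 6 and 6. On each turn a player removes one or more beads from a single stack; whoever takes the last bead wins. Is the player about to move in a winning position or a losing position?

In binary:
  110  (6)
  110  (6)
  ---
  000  (0)
The nim-sum is 0, so this is a P-position: the player to move is in a losing position under optimal play.

Losing position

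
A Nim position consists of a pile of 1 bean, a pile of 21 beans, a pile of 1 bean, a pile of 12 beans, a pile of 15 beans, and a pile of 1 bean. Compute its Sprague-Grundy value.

23

Write each in binary and XOR column by column:
  00001  (1)
  10101  (21)
  00001  (1)
  01100  (12)
  01111  (15)
  00001  (1)
  -----
  10111  (23)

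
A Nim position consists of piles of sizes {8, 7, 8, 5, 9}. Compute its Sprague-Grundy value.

11

Bitwise XOR of the heap sizes:
  1000  (8)
  0111  (7)
  1000  (8)
  0101  (5)
  1001  (9)
  ----
  1011  (11)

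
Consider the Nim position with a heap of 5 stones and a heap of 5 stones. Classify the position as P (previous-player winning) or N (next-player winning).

P-position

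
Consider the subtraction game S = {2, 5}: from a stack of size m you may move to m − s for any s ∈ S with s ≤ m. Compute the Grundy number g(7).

0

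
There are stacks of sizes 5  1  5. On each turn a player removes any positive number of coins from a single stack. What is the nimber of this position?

Compute the nim-sum pairwise:
5 ^ 1 = 4
4 ^ 5 = 1

1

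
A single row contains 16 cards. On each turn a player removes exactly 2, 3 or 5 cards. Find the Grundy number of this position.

1

Grundy values for subtraction set {2, 3, 5}:
k:     0  1  2  3  4  5  6  7  8  9 10 11 12 13 14 15 16
g(k):  0  0  1  1  2  2  3  0  0  1  1  2  2  3  0  0  1
So g(16) = 1.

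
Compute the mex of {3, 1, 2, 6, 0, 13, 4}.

5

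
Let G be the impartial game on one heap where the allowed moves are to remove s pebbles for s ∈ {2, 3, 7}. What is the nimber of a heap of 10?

0

Build the Grundy sequence with g(k) = mex{g(k−s) : s ∈ {2, 3, 7}, s ≤ k}:
k:     0  1  2  3  4  5  6  7  8  9 10
g(k):  0  0  1  1  2  0  0  1  1  2  0
So g(10) = 0.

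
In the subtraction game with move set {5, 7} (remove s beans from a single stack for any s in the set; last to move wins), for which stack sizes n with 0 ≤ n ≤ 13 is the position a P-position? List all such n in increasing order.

0, 1, 2, 3, 4, 12, 13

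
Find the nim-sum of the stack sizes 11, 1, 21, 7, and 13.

Nim-sum: 11 XOR 1 XOR 21 XOR 7 XOR 13 = 21.

21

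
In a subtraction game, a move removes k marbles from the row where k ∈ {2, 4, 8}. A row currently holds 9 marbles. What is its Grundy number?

1

Compute g(0), g(1), … for moves {2, 4, 8}:
g(0) = mex{} = 0
g(1) = mex{} = 0
g(2) = mex{0} = 1
g(3) = mex{0} = 1
g(4) = mex{0,1} = 2
g(5) = mex{0,1} = 2
g(6) = mex{1,2} = 0
g(7) = mex{1,2} = 0
g(8) = mex{0,2} = 1
g(9) = mex{0,2} = 1
So g(9) = 1.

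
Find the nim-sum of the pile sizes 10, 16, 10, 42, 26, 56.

24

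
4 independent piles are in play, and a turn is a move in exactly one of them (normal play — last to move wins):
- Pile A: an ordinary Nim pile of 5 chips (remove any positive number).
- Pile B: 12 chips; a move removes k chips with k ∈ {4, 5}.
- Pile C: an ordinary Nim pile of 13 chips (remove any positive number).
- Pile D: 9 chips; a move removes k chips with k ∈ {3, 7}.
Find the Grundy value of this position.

Pile A is a plain Nim pile of size 5, so its Grundy value is 5.
Grundy values for pile B (subtraction set {4, 5}):
g(0) = mex{} = 0
g(1) = mex{} = 0
g(2) = mex{} = 0
g(3) = mex{} = 0
g(4) = mex{0} = 1
g(5) = mex{0} = 1
g(6) = mex{0} = 1
g(7) = mex{0} = 1
g(8) = mex{0,1} = 2
g(9) = mex{1} = 0
g(10) = mex{1} = 0
g(11) = mex{1} = 0
g(12) = mex{1,2} = 0
So g(12) = 0.
Pile C is a plain Nim pile of size 13, so its Grundy value is 13.
Grundy values for pile D (subtraction set {3, 7}):
k:     0  1  2  3  4  5  6  7  8  9
g(k):  0  0  0  1  1  1  0  2  2  1
So g(9) = 1.
The value of a disjunctive sum is the nim-sum of the parts.
Combined value = 5 XOR 0 XOR 13 XOR 1 = 9.

9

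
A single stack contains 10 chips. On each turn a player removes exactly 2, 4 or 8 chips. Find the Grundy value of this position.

Grundy values for subtraction set {2, 4, 8}:
g(0) = mex{} = 0
g(1) = mex{} = 0
g(2) = mex{0} = 1
g(3) = mex{0} = 1
g(4) = mex{0,1} = 2
g(5) = mex{0,1} = 2
g(6) = mex{1,2} = 0
g(7) = mex{1,2} = 0
g(8) = mex{0,2} = 1
g(9) = mex{0,2} = 1
g(10) = mex{0,1} = 2
So g(10) = 2.

2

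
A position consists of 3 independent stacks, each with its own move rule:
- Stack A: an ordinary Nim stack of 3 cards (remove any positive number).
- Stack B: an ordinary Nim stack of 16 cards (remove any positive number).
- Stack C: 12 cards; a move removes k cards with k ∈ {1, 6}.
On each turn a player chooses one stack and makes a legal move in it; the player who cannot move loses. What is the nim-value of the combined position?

Stack A is a plain Nim stack of size 3, so its Grundy value is 3.
Stack B is a plain Nim stack of size 16, so its Grundy value is 16.
Build the Grundy sequence for stack C with g(k) = mex{g(k−s) : s ∈ {1, 6}, s ≤ k}:
g(0) = mex{} = 0
g(1) = mex{0} = 1
g(2) = mex{1} = 0
g(3) = mex{0} = 1
g(4) = mex{1} = 0
g(5) = mex{0} = 1
g(6) = mex{0,1} = 2
g(7) = mex{1,2} = 0
g(8) = mex{0} = 1
g(9) = mex{1} = 0
g(10) = mex{0} = 1
g(11) = mex{1} = 0
g(12) = mex{0,2} = 1
So g(12) = 1.
The value of a disjunctive sum is the nim-sum of the parts.
Combined value = 3 XOR 16 XOR 1 = 18.

18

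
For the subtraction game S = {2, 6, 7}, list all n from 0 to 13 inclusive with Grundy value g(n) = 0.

0, 1, 4, 5, 9, 13

Build the Grundy sequence with g(k) = mex{g(k−s) : s ∈ {2, 6, 7}, s ≤ k}:
g(0) = mex{} = 0
g(1) = mex{} = 0
g(2) = mex{0} = 1
g(3) = mex{0} = 1
g(4) = mex{1} = 0
g(5) = mex{1} = 0
g(6) = mex{0} = 1
g(7) = mex{0} = 1
g(8) = mex{0,1} = 2
g(9) = mex{1} = 0
g(10) = mex{0,1,2} = 3
g(11) = mex{0} = 1
g(12) = mex{0,1,3} = 2
g(13) = mex{1} = 0
The P-positions (g = 0) in 0..13 are 0, 1, 4, 5, 9, 13.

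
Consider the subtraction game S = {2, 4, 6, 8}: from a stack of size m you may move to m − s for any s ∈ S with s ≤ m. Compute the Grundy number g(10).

0

Grundy values for subtraction set {2, 4, 6, 8}:
g(0) = mex{} = 0
g(1) = mex{} = 0
g(2) = mex{0} = 1
g(3) = mex{0} = 1
g(4) = mex{0,1} = 2
g(5) = mex{0,1} = 2
g(6) = mex{0,1,2} = 3
g(7) = mex{0,1,2} = 3
g(8) = mex{0,1,2,3} = 4
g(9) = mex{0,1,2,3} = 4
g(10) = mex{1,2,3,4} = 0
So g(10) = 0.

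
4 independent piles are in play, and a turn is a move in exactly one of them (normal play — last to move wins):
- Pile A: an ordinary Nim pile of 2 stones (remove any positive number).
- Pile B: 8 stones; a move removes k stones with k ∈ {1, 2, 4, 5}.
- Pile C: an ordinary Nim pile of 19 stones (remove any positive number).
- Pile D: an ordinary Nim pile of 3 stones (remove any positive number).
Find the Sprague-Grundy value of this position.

16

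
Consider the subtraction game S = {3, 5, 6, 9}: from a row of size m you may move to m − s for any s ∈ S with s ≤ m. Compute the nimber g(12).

0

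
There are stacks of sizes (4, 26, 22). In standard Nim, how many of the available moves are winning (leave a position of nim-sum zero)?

1

Nim-sum: 4 ⊕ 26 ⊕ 22 = 8.
The overall nim-sum is X = 8. A stack of size p has a winning move iff p XOR X < p (reduce it to p XOR X).
  4: 4 XOR 8 = 12 ≥ 4 — no move.
  26: 26 XOR 8 = 18 < 26 — winning move (to 18).
  22: 22 XOR 8 = 30 ≥ 22 — no move.
That gives 1 winning move.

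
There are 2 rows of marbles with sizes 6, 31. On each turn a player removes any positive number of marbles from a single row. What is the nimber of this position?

25

Bitwise XOR of the heap sizes:
  00110  (6)
  11111  (31)
  -----
  11001  (25)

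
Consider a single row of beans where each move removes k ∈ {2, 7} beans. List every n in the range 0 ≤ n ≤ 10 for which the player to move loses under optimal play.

0, 1, 4, 5, 9, 10

Grundy values for subtraction set {2, 7}:
g(0) = mex{} = 0
g(1) = mex{} = 0
g(2) = mex{0} = 1
g(3) = mex{0} = 1
g(4) = mex{1} = 0
g(5) = mex{1} = 0
g(6) = mex{0} = 1
g(7) = mex{0} = 1
g(8) = mex{0,1} = 2
g(9) = mex{1} = 0
g(10) = mex{1,2} = 0
The P-positions (g = 0) in 0..10 are 0, 1, 4, 5, 9, 10.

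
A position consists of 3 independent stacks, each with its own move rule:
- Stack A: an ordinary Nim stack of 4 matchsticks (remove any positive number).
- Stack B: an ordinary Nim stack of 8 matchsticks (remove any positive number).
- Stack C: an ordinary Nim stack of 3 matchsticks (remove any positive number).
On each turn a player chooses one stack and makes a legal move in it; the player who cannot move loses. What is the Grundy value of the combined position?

15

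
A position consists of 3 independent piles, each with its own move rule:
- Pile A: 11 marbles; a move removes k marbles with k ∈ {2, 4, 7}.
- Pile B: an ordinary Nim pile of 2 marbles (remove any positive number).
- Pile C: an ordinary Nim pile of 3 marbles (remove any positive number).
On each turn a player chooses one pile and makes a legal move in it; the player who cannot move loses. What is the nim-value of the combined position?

Grundy values for pile A (subtraction set {2, 4, 7}):
g(0) = mex{} = 0
g(1) = mex{} = 0
g(2) = mex{0} = 1
g(3) = mex{0} = 1
g(4) = mex{0,1} = 2
g(5) = mex{0,1} = 2
g(6) = mex{1,2} = 0
g(7) = mex{0,1,2} = 3
g(8) = mex{0,2} = 1
g(9) = mex{1,2,3} = 0
g(10) = mex{0,1} = 2
g(11) = mex{0,2,3} = 1
So g(11) = 1.
Pile B is a plain Nim pile of size 2, so its Grundy value is 2.
Pile C is a plain Nim pile of size 3, so its Grundy value is 3.
The value of a disjunctive sum is the nim-sum of the parts.
Combined value = 1 ⊕ 2 ⊕ 3 = 0.

0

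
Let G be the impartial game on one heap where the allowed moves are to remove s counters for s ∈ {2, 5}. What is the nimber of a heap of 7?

0

Build the Grundy sequence with g(k) = mex{g(k−s) : s ∈ {2, 5}, s ≤ k}:
k:     0  1  2  3  4  5  6  7
g(k):  0  0  1  1  0  2  1  0
So g(7) = 0.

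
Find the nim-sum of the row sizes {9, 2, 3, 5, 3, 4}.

Nim-sum: 9 ⊕ 2 ⊕ 3 ⊕ 5 ⊕ 3 ⊕ 4 = 10.

10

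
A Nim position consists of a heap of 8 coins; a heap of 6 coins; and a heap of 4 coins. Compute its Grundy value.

10

Compute the nim-sum pairwise:
8 ^ 6 = 14
14 ^ 4 = 10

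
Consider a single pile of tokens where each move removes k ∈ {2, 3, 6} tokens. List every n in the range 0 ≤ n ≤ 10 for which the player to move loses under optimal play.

Build the Grundy sequence with g(k) = mex{g(k−s) : s ∈ {2, 3, 6}, s ≤ k}:
k:     0  1  2  3  4  5  6  7  8  9 10
g(k):  0  0  1  1  2  0  3  1  2  0  0
The P-positions (g = 0) in 0..10 are 0, 1, 5, 9, 10.

0, 1, 5, 9, 10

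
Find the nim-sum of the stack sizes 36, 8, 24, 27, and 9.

38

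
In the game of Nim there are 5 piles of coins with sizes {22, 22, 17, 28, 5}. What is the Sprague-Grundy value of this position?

In binary:
  10110  (22)
  10110  (22)
  10001  (17)
  11100  (28)
  00101  (5)
  -----
  01000  (8)

8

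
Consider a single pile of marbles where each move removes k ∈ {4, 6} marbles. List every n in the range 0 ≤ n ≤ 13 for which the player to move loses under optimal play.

0, 1, 2, 3, 10, 11, 12, 13

Compute g(0), g(1), … for moves {4, 6}:
g(0) = mex{} = 0
g(1) = mex{} = 0
g(2) = mex{} = 0
g(3) = mex{} = 0
g(4) = mex{0} = 1
g(5) = mex{0} = 1
g(6) = mex{0} = 1
g(7) = mex{0} = 1
g(8) = mex{0,1} = 2
g(9) = mex{0,1} = 2
g(10) = mex{1} = 0
g(11) = mex{1} = 0
g(12) = mex{1,2} = 0
g(13) = mex{1,2} = 0
The P-positions (g = 0) in 0..13 are 0, 1, 2, 3, 10, 11, 12, 13.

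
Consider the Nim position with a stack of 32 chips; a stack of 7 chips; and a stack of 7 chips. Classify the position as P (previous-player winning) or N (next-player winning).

Nim-sum: 32 XOR 7 XOR 7 = 32.
The nim-sum is 32 ≠ 0, so this is an N-position: the player to move can win.

N-position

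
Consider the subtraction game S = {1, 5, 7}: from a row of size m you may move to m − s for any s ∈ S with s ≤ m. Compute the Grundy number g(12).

Build the Grundy sequence with g(k) = mex{g(k−s) : s ∈ {1, 5, 7}, s ≤ k}:
k:     0  1  2  3  4  5  6  7  8  9 10 11 12
g(k):  0  1  0  1  0  1  0  1  0  1  0  1  0
So g(12) = 0.

0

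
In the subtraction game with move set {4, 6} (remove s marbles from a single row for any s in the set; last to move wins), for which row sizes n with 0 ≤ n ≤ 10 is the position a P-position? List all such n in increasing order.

0, 1, 2, 3, 10

Compute g(0), g(1), … for moves {4, 6}:
k:     0  1  2  3  4  5  6  7  8  9 10
g(k):  0  0  0  0  1  1  1  1  2  2  0
The P-positions (g = 0) in 0..10 are 0, 1, 2, 3, 10.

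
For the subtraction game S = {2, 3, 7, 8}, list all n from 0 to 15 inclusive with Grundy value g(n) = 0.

0, 1, 5, 6, 10, 11, 15

Build the Grundy sequence with g(k) = mex{g(k−s) : s ∈ {2, 3, 7, 8}, s ≤ k}:
k:     0  1  2  3  4  5  6  7  8  9 10 11 12 13 14 15
g(k):  0  0  1  1  2  0  0  1  1  2  0  0  1  1  2  0
The P-positions (g = 0) in 0..15 are 0, 1, 5, 6, 10, 11, 15.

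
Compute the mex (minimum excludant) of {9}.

0 is not in the set, so the mex is 0.

0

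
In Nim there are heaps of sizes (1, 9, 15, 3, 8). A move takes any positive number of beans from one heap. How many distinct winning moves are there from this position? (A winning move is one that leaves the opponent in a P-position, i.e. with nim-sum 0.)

3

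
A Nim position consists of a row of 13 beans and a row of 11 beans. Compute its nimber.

Nim-sum: 13 ^ 11 = 6.

6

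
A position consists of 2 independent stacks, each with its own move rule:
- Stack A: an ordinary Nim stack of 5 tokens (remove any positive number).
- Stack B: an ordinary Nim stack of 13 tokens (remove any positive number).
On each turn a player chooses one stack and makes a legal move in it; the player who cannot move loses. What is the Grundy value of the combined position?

Stack A is a plain Nim stack of size 5, so its Grundy value is 5.
Stack B is a plain Nim stack of size 13, so its Grundy value is 13.
The value of a disjunctive sum is the nim-sum of the parts.
Combined value = 5 ⊕ 13 = 8.

8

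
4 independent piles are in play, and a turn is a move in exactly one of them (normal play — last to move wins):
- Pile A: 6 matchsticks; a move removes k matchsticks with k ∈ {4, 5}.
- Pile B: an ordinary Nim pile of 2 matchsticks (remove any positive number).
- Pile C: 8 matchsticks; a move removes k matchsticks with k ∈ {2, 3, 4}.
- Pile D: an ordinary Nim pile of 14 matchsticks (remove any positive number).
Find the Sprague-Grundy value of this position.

12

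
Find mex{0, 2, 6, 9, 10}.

1

0 is in the set but 1 is not, so the mex is 1.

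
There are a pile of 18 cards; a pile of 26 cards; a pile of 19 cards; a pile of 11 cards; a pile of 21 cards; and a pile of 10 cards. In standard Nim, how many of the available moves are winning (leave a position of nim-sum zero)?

Compute the nim-sum pairwise:
18 ⊕ 26 = 8
8 ⊕ 19 = 27
27 ⊕ 11 = 16
16 ⊕ 21 = 5
5 ⊕ 10 = 15
The overall nim-sum is X = 15. A pile of size p has a winning move iff p XOR X < p (reduce it to p XOR X).
  18: 18 XOR 15 = 29 ≥ 18 — no move.
  26: 26 XOR 15 = 21 < 26 — winning move (to 21).
  19: 19 XOR 15 = 28 ≥ 19 — no move.
  11: 11 XOR 15 = 4 < 11 — winning move (to 4).
  21: 21 XOR 15 = 26 ≥ 21 — no move.
  10: 10 XOR 15 = 5 < 10 — winning move (to 5).
That gives 3 winning moves.

3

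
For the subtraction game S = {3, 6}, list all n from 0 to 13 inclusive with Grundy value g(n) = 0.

0, 1, 2, 9, 10, 11

Grundy values for subtraction set {3, 6}:
g(0) = mex{} = 0
g(1) = mex{} = 0
g(2) = mex{} = 0
g(3) = mex{0} = 1
g(4) = mex{0} = 1
g(5) = mex{0} = 1
g(6) = mex{0,1} = 2
g(7) = mex{0,1} = 2
g(8) = mex{0,1} = 2
g(9) = mex{1,2} = 0
g(10) = mex{1,2} = 0
g(11) = mex{1,2} = 0
g(12) = mex{0,2} = 1
g(13) = mex{0,2} = 1
The P-positions (g = 0) in 0..13 are 0, 1, 2, 9, 10, 11.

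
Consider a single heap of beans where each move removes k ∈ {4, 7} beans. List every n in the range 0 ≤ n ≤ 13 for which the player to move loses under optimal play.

0, 1, 2, 3, 11, 12, 13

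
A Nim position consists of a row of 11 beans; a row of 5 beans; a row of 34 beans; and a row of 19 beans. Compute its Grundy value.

63

In binary:
  001011  (11)
  000101  (5)
  100010  (34)
  010011  (19)
  ------
  111111  (63)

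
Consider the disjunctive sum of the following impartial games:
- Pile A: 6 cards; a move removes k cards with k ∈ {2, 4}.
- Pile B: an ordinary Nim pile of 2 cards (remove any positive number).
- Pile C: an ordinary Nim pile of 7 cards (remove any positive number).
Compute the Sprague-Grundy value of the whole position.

Build the Grundy sequence for pile A with g(k) = mex{g(k−s) : s ∈ {2, 4}, s ≤ k}:
g(0) = mex{} = 0
g(1) = mex{} = 0
g(2) = mex{0} = 1
g(3) = mex{0} = 1
g(4) = mex{0,1} = 2
g(5) = mex{0,1} = 2
g(6) = mex{1,2} = 0
So g(6) = 0.
Pile B is a plain Nim pile of size 2, so its Grundy value is 2.
Pile C is a plain Nim pile of size 7, so its Grundy value is 7.
The value of a disjunctive sum is the nim-sum of the parts.
Combined value = 0 ⊕ 2 ⊕ 7 = 5.

5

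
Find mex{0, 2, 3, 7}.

1

0 is in the set but 1 is not, so the mex is 1.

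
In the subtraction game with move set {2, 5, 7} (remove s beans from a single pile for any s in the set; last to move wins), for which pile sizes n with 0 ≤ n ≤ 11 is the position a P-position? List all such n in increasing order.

0, 1, 4, 10

Compute g(0), g(1), … for moves {2, 5, 7}:
k:     0  1  2  3  4  5  6  7  8  9 10 11
g(k):  0  0  1  1  0  2  1  3  2  2  0  3
The P-positions (g = 0) in 0..11 are 0, 1, 4, 10.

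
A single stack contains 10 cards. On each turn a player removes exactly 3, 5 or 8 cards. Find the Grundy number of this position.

3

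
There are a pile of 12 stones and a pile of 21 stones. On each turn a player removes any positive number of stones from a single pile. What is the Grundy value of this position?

25

In binary:
  01100  (12)
  10101  (21)
  -----
  11001  (25)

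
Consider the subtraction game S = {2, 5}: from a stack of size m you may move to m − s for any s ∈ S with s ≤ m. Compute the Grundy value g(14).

0

Build the Grundy sequence with g(k) = mex{g(k−s) : s ∈ {2, 5}, s ≤ k}:
k:     0  1  2  3  4  5  6  7  8  9 10 11 12 13 14
g(k):  0  0  1  1  0  2  1  0  0  1  1  0  2  1  0
So g(14) = 0.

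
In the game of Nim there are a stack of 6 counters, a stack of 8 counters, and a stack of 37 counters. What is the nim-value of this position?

43

Bitwise XOR of the heap sizes:
  000110  (6)
  001000  (8)
  100101  (37)
  ------
  101011  (43)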